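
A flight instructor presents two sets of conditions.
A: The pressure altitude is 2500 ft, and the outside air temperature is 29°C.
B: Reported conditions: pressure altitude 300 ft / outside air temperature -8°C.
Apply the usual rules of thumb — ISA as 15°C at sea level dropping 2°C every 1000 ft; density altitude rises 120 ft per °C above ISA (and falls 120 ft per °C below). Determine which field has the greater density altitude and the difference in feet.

A: ISA temp = 10°C, deviation +19°C, DA = 2500 + 120 × 19 = 4780 ft.
B: ISA temp = 14.4°C, deviation -22.4°C, DA = 300 + 120 × (-22.4) = -2388 ft.
A is higher by 4780 − (-2388) = 7168 ft.

A by 7168 ft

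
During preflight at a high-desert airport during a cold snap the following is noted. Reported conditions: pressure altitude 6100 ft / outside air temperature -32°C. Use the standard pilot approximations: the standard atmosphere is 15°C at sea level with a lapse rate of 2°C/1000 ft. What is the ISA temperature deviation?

ISA temperature at 6100 ft = 15 − 2 × (6100/1000) = 2.8°C.
Deviation = OAT − ISA = -32 − 2.8 = -34.8°C.

ISA-34.8°C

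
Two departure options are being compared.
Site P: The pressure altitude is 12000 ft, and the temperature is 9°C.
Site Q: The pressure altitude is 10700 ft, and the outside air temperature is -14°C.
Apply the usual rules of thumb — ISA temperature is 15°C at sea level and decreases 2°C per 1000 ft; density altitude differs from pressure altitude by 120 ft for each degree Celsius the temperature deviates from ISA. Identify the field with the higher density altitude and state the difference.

Site P by 4372 ft

Site P: ISA temp = -9°C, deviation +18°C, DA = 12000 + 120 × 18 = 14160 ft.
Site Q: ISA temp = -6.4°C, deviation -7.6°C, DA = 10700 + 120 × (-7.6) = 9788 ft.
Site P is higher by 14160 − 9788 = 4372 ft.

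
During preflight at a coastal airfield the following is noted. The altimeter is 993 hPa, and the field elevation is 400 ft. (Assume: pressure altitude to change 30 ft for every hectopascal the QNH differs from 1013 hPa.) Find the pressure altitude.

Pressure correction = (1013 − 993) × 30 = +600 ft.
Pressure altitude = 400 + (+600) = 1000 ft.

1000 ft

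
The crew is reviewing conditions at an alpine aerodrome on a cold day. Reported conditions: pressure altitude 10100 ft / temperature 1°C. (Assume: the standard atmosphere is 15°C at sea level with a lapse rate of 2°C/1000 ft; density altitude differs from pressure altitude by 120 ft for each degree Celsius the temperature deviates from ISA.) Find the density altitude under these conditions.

ISA temperature at 10100 ft = 15 − 2 × (10100/1000) = -5.2°C.
ISA deviation = 1 − (-5.2) = +6.2°C.
Density altitude = 10100 + 120 × (6.2) = 10100 + (+744) = 10844 ft.

10844 ft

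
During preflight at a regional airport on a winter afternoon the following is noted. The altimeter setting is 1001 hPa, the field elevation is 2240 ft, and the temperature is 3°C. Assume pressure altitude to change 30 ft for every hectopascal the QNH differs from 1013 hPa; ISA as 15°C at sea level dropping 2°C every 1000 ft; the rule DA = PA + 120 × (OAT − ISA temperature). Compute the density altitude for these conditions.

1784 ft

Pressure altitude = 2240 + (1013 − 1001) × 30 = 2240 + (+360) = 2600 ft.
ISA temperature at 2600 ft = 15 − 2 × (2600/1000) = 9.8°C.
ISA deviation = 3 − 9.8 = -6.8°C.
Density altitude = 2600 + 120 × (-6.8) = 1784 ft.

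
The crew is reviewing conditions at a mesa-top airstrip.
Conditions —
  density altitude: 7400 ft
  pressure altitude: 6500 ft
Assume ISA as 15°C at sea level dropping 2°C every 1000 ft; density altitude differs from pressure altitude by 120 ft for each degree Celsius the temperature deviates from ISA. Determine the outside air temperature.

9.5°C

Density altitude − pressure altitude = 7400 − 6500 = +900 ft.
At 120 ft/°C that is an ISA deviation of 900/120 = +7.5°C.
ISA temperature at 6500 ft = 15 − 2 × (6500/1000) = 2°C.
OAT = ISA + deviation = 2 + (+7.5) = 9.5°C.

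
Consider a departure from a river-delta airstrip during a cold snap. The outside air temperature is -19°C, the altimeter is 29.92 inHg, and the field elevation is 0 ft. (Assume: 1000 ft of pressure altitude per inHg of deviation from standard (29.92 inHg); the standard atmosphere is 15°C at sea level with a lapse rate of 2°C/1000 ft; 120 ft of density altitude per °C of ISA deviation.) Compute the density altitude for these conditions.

Pressure altitude = 0 + (29.92 − 29.92) × 1000 = 0 + (0) = 0 ft.
ISA temperature at 0 ft = 15 − 2 × (0/1000) = 15°C.
ISA deviation = -19 − 15 = -34°C.
Density altitude = 0 + 120 × (-34) = -4080 ft.

-4080 ft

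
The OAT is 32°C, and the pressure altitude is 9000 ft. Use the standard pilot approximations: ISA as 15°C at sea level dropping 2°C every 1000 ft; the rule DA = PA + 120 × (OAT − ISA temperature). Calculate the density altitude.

13200 ft

ISA temperature at 9000 ft = 15 − 2 × (9000/1000) = -3°C.
ISA deviation = 32 − (-3) = +35°C.
Density altitude = 9000 + 120 × (35) = 9000 + (+4200) = 13200 ft.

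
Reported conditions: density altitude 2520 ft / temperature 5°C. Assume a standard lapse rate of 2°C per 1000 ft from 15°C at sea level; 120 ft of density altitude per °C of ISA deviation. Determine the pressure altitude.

DA = PA + 120 × (OAT − (15 − 2·PA/1000)) = PA + 120·OAT − 1800 + 0.24·PA = 1.24·PA + 120·OAT − 1800.
So 1.24·PA = 2520 − 120 × 5 + 1800 = 3720.
PA = 3720 / 1.24 = 3000 ft.

3000 ft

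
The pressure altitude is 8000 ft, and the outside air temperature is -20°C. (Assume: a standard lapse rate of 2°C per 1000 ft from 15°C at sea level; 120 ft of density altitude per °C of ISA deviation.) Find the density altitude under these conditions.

5720 ft

ISA temperature at 8000 ft = 15 − 2 × (8000/1000) = -1°C.
ISA deviation = -20 − (-1) = -19°C.
Density altitude = 8000 + 120 × (-19) = 8000 + (-2280) = 5720 ft.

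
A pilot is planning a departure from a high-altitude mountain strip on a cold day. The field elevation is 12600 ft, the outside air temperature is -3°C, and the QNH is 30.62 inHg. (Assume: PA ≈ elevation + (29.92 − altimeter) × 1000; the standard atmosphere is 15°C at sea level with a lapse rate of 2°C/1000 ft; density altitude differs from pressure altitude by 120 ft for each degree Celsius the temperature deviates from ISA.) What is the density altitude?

12596 ft

Pressure altitude = 12600 + (29.92 − 30.62) × 1000 = 12600 + (-700) = 11900 ft.
ISA temperature at 11900 ft = 15 − 2 × (11900/1000) = -8.8°C.
ISA deviation = -3 − (-8.8) = +5.8°C.
Density altitude = 11900 + 120 × (5.8) = 12596 ft.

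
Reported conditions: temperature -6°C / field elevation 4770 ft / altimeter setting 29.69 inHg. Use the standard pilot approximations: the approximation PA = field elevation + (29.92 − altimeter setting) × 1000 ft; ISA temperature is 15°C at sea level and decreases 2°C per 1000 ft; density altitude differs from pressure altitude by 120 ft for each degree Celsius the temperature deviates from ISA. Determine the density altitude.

Pressure altitude = 4770 + (29.92 − 29.69) × 1000 = 4770 + (+230) = 5000 ft.
ISA temperature at 5000 ft = 15 − 2 × (5000/1000) = 5°C.
ISA deviation = -6 − 5 = -11°C.
Density altitude = 5000 + 120 × (-11) = 3680 ft.

3680 ft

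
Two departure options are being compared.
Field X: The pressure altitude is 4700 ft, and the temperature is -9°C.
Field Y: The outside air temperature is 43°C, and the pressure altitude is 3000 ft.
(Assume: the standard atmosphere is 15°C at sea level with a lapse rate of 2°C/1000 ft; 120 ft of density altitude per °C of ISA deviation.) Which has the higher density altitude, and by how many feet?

Field X: ISA temp = 5.6°C, deviation -14.6°C, DA = 4700 + 120 × (-14.6) = 2948 ft.
Field Y: ISA temp = 9°C, deviation +34°C, DA = 3000 + 120 × 34 = 7080 ft.
Field Y is higher by 7080 − 2948 = 4132 ft.

Field Y by 4132 ft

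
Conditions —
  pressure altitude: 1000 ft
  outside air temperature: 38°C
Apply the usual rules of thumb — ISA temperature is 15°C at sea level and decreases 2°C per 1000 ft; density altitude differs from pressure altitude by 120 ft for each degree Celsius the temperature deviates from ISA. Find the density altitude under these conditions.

ISA temperature at 1000 ft = 15 − 2 × (1000/1000) = 13°C.
ISA deviation = 38 − 13 = +25°C.
Density altitude = 1000 + 120 × (25) = 1000 + (+3000) = 4000 ft.

4000 ft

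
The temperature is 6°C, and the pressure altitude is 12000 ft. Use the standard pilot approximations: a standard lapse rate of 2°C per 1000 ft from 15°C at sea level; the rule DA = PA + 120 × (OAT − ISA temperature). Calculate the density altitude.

ISA temperature at 12000 ft = 15 − 2 × (12000/1000) = -9°C.
ISA deviation = 6 − (-9) = +15°C.
Density altitude = 12000 + 120 × (15) = 12000 + (+1800) = 13800 ft.

13800 ft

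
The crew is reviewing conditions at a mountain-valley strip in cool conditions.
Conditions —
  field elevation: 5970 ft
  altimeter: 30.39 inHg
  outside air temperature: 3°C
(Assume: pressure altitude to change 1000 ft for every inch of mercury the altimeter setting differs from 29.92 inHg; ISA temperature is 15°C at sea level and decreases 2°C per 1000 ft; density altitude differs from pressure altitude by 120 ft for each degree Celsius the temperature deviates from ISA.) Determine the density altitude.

5380 ft

Pressure altitude = 5970 + (29.92 − 30.39) × 1000 = 5970 + (-470) = 5500 ft.
ISA temperature at 5500 ft = 15 − 2 × (5500/1000) = 4°C.
ISA deviation = 3 − 4 = -1°C.
Density altitude = 5500 + 120 × (-1) = 5380 ft.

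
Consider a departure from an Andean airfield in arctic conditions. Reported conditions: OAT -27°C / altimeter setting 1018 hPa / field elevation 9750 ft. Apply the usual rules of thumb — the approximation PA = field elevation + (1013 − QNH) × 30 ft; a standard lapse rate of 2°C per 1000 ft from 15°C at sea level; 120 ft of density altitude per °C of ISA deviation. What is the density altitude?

6864 ft

Pressure altitude = 9750 + (1013 − 1018) × 30 = 9750 + (-150) = 9600 ft.
ISA temperature at 9600 ft = 15 − 2 × (9600/1000) = -4.2°C.
ISA deviation = -27 − (-4.2) = -22.8°C.
Density altitude = 9600 + 120 × (-22.8) = 6864 ft.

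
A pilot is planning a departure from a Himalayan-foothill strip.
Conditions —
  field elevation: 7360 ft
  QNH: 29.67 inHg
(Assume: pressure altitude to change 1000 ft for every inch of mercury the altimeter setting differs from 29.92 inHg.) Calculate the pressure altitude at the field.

Pressure correction = (29.92 − 29.67) × 1000 = +250 ft.
Pressure altitude = 7360 + (+250) = 7610 ft.

7610 ft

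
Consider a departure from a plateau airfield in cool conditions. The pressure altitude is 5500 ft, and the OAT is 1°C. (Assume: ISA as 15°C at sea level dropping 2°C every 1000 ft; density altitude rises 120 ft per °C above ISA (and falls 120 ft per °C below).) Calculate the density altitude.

5140 ft

ISA temperature at 5500 ft = 15 − 2 × (5500/1000) = 4°C.
ISA deviation = 1 − 4 = -3°C.
Density altitude = 5500 + 120 × (-3) = 5500 + (-360) = 5140 ft.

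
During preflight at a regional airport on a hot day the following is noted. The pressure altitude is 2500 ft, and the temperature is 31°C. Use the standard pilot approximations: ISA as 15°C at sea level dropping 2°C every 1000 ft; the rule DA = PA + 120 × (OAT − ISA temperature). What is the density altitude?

ISA temperature at 2500 ft = 15 − 2 × (2500/1000) = 10°C.
ISA deviation = 31 − 10 = +21°C.
Density altitude = 2500 + 120 × (21) = 2500 + (+2520) = 5020 ft.

5020 ft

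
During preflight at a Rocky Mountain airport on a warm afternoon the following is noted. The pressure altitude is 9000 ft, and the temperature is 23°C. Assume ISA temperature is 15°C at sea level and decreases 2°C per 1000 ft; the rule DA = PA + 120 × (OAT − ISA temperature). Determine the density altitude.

ISA temperature at 9000 ft = 15 − 2 × (9000/1000) = -3°C.
ISA deviation = 23 − (-3) = +26°C.
Density altitude = 9000 + 120 × (26) = 9000 + (+3120) = 12120 ft.

12120 ft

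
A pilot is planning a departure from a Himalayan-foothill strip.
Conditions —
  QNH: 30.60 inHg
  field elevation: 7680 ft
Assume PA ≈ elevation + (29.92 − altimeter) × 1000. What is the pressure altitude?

Pressure correction = (29.92 − 30.60) × 1000 = -680 ft.
Pressure altitude = 7680 + (-680) = 7000 ft.

7000 ft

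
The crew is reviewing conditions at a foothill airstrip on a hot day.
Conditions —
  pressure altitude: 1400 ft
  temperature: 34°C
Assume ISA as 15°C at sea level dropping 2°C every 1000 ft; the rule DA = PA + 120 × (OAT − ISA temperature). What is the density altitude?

ISA temperature at 1400 ft = 15 − 2 × (1400/1000) = 12.2°C.
ISA deviation = 34 − 12.2 = +21.8°C.
Density altitude = 1400 + 120 × (21.8) = 1400 + (+2616) = 4016 ft.

4016 ft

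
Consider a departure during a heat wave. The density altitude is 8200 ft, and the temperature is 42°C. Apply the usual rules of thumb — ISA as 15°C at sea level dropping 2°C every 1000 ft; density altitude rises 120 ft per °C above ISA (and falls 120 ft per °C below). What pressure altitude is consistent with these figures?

DA = PA + 120 × (OAT − (15 − 2·PA/1000)) = PA + 120·OAT − 1800 + 0.24·PA = 1.24·PA + 120·OAT − 1800.
So 1.24·PA = 8200 − 120 × 42 + 1800 = 4960.
PA = 4960 / 1.24 = 4000 ft.

4000 ft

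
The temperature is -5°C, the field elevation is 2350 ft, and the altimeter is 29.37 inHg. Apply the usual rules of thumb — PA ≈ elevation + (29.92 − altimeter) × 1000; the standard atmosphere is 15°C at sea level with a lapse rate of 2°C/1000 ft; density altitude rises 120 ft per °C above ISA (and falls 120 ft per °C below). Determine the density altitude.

Pressure altitude = 2350 + (29.92 − 29.37) × 1000 = 2350 + (+550) = 2900 ft.
ISA temperature at 2900 ft = 15 − 2 × (2900/1000) = 9.2°C.
ISA deviation = -5 − 9.2 = -14.2°C.
Density altitude = 2900 + 120 × (-14.2) = 1196 ft.

1196 ft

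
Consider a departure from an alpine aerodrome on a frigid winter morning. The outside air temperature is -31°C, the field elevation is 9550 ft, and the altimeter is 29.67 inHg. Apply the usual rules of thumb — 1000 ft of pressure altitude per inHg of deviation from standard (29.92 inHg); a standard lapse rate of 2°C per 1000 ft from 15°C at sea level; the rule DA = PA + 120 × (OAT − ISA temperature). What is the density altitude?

Pressure altitude = 9550 + (29.92 − 29.67) × 1000 = 9550 + (+250) = 9800 ft.
ISA temperature at 9800 ft = 15 − 2 × (9800/1000) = -4.6°C.
ISA deviation = -31 − (-4.6) = -26.4°C.
Density altitude = 9800 + 120 × (-26.4) = 6632 ft.

6632 ft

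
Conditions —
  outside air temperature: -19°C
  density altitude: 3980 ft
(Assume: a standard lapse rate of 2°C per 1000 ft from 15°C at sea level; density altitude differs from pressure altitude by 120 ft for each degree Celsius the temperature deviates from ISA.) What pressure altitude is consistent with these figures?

6500 ft

DA = PA + 120 × (OAT − (15 − 2·PA/1000)) = PA + 120·OAT − 1800 + 0.24·PA = 1.24·PA + 120·OAT − 1800.
So 1.24·PA = 3980 − 120 × (-19) + 1800 = 8060.
PA = 8060 / 1.24 = 6500 ft.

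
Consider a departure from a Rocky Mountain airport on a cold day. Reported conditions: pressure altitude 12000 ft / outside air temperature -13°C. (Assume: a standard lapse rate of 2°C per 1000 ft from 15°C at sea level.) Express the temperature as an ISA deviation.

ISA-4°C

ISA temperature at 12000 ft = 15 − 2 × (12000/1000) = -9°C.
Deviation = OAT − ISA = -13 − (-9) = -4°C.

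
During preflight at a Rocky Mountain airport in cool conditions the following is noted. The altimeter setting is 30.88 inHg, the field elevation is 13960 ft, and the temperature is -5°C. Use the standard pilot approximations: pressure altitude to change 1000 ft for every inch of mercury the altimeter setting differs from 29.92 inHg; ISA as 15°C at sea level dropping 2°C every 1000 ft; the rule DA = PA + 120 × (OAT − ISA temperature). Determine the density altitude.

Pressure altitude = 13960 + (29.92 − 30.88) × 1000 = 13960 + (-960) = 13000 ft.
ISA temperature at 13000 ft = 15 − 2 × (13000/1000) = -11°C.
ISA deviation = -5 − (-11) = +6°C.
Density altitude = 13000 + 120 × (6) = 13720 ft.

13720 ft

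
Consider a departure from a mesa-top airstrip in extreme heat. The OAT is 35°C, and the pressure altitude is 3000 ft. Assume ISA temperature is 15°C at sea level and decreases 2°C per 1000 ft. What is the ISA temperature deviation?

ISA temperature at 3000 ft = 15 − 2 × (3000/1000) = 9°C.
Deviation = OAT − ISA = 35 − 9 = +26°C.

ISA+26°C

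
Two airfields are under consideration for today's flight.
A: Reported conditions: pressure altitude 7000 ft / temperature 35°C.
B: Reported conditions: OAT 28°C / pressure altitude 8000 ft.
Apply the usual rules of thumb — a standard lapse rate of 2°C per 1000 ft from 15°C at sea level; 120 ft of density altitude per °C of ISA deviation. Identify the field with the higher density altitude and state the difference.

A: ISA temp = 1°C, deviation +34°C, DA = 7000 + 120 × 34 = 11080 ft.
B: ISA temp = -1°C, deviation +29°C, DA = 8000 + 120 × 29 = 11480 ft.
B is higher by 11480 − 11080 = 400 ft.

B by 400 ft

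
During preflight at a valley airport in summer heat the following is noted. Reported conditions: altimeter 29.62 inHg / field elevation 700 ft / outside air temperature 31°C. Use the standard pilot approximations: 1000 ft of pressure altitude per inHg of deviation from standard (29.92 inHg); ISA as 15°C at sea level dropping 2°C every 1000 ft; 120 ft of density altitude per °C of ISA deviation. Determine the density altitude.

Pressure altitude = 700 + (29.92 − 29.62) × 1000 = 700 + (+300) = 1000 ft.
ISA temperature at 1000 ft = 15 − 2 × (1000/1000) = 13°C.
ISA deviation = 31 − 13 = +18°C.
Density altitude = 1000 + 120 × (18) = 3160 ft.

3160 ft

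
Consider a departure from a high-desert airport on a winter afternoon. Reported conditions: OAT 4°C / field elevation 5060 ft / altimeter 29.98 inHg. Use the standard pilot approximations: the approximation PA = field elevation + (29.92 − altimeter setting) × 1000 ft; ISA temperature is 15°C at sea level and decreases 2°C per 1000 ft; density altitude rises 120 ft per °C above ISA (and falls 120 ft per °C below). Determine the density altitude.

Pressure altitude = 5060 + (29.92 − 29.98) × 1000 = 5060 + (-60) = 5000 ft.
ISA temperature at 5000 ft = 15 − 2 × (5000/1000) = 5°C.
ISA deviation = 4 − 5 = -1°C.
Density altitude = 5000 + 120 × (-1) = 4880 ft.

4880 ft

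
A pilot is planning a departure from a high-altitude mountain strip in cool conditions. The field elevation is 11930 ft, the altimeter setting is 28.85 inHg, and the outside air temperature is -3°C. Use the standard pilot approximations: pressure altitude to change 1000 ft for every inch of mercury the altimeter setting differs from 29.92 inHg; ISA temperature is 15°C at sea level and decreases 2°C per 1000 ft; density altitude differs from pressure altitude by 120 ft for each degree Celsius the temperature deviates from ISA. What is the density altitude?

Pressure altitude = 11930 + (29.92 − 28.85) × 1000 = 11930 + (+1070) = 13000 ft.
ISA temperature at 13000 ft = 15 − 2 × (13000/1000) = -11°C.
ISA deviation = -3 − (-11) = +8°C.
Density altitude = 13000 + 120 × (8) = 13960 ft.

13960 ft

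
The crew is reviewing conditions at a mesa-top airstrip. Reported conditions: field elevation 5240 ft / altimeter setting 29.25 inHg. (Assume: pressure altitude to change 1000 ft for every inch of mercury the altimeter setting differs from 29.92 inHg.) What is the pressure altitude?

5910 ft

Pressure correction = (29.92 − 29.25) × 1000 = +670 ft.
Pressure altitude = 5240 + (+670) = 5910 ft.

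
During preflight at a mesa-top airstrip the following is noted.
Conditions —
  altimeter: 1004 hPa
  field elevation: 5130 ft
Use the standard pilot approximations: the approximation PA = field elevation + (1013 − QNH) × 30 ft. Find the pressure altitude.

5400 ft

Pressure correction = (1013 − 1004) × 30 = +270 ft.
Pressure altitude = 5130 + (+270) = 5400 ft.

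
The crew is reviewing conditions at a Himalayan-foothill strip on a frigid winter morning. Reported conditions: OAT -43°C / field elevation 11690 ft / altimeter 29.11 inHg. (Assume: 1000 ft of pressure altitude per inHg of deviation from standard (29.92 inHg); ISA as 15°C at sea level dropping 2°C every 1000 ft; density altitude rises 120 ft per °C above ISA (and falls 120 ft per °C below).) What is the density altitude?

8540 ft

Pressure altitude = 11690 + (29.92 − 29.11) × 1000 = 11690 + (+810) = 12500 ft.
ISA temperature at 12500 ft = 15 − 2 × (12500/1000) = -10°C.
ISA deviation = -43 − (-10) = -33°C.
Density altitude = 12500 + 120 × (-33) = 8540 ft.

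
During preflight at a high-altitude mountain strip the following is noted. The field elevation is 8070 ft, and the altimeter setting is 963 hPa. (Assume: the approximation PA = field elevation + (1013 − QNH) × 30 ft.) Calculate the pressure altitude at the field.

9570 ft

Pressure correction = (1013 − 963) × 30 = +1500 ft.
Pressure altitude = 8070 + (+1500) = 9570 ft.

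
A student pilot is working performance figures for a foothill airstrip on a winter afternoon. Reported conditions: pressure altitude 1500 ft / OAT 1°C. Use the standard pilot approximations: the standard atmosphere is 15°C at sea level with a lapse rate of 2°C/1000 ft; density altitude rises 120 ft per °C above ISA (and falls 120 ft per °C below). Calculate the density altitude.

ISA temperature at 1500 ft = 15 − 2 × (1500/1000) = 12°C.
ISA deviation = 1 − 12 = -11°C.
Density altitude = 1500 + 120 × (-11) = 1500 + (-1320) = 180 ft.

180 ft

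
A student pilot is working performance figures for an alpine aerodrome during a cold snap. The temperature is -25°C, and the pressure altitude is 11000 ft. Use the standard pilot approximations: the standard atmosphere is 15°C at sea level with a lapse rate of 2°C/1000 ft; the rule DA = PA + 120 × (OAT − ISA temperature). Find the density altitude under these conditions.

8840 ft

ISA temperature at 11000 ft = 15 − 2 × (11000/1000) = -7°C.
ISA deviation = -25 − (-7) = -18°C.
Density altitude = 11000 + 120 × (-18) = 11000 + (-2160) = 8840 ft.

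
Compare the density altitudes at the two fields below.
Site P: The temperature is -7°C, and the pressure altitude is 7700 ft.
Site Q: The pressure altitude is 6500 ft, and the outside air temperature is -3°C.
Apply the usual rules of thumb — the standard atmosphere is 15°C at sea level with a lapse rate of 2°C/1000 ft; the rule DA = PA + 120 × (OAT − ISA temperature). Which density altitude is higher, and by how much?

Site P: ISA temp = -0.4°C, deviation -6.6°C, DA = 7700 + 120 × (-6.6) = 6908 ft.
Site Q: ISA temp = 2°C, deviation -5°C, DA = 6500 + 120 × (-5) = 5900 ft.
Site P is higher by 6908 − 5900 = 1008 ft.

Site P by 1008 ft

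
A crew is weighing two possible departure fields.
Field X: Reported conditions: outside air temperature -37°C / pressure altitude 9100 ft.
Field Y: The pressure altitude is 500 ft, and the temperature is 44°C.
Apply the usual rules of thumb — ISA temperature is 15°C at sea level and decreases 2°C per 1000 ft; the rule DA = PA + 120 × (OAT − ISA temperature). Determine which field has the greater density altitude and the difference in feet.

Field X: ISA temp = -3.2°C, deviation -33.8°C, DA = 9100 + 120 × (-33.8) = 5044 ft.
Field Y: ISA temp = 14°C, deviation +30°C, DA = 500 + 120 × 30 = 4100 ft.
Field X is higher by 5044 − 4100 = 944 ft.

Field X by 944 ft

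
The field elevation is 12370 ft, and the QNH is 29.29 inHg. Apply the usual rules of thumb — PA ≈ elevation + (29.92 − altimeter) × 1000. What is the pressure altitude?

13000 ft

Pressure correction = (29.92 − 29.29) × 1000 = +630 ft.
Pressure altitude = 12370 + (+630) = 13000 ft.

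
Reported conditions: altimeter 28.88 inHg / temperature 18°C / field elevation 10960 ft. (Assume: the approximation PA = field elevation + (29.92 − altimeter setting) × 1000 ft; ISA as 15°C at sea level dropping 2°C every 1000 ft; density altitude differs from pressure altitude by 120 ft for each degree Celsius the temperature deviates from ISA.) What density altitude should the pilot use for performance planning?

15240 ft

Pressure altitude = 10960 + (29.92 − 28.88) × 1000 = 10960 + (+1040) = 12000 ft.
ISA temperature at 12000 ft = 15 − 2 × (12000/1000) = -9°C.
ISA deviation = 18 − (-9) = +27°C.
Density altitude = 12000 + 120 × (27) = 15240 ft.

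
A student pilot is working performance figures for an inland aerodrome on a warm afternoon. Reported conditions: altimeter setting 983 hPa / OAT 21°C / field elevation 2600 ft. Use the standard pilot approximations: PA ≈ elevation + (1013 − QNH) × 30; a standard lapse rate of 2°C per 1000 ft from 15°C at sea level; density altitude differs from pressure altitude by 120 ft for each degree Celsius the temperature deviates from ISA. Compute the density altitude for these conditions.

Pressure altitude = 2600 + (1013 − 983) × 30 = 2600 + (+900) = 3500 ft.
ISA temperature at 3500 ft = 15 − 2 × (3500/1000) = 8°C.
ISA deviation = 21 − 8 = +13°C.
Density altitude = 3500 + 120 × (13) = 5060 ft.

5060 ft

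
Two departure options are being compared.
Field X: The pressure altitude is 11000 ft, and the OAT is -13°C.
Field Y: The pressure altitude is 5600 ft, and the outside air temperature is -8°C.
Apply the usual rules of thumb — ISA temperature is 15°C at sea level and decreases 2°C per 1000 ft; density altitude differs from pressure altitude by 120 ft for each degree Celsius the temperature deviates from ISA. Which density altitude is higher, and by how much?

Field X: ISA temp = -7°C, deviation -6°C, DA = 11000 + 120 × (-6) = 10280 ft.
Field Y: ISA temp = 3.8°C, deviation -11.8°C, DA = 5600 + 120 × (-11.8) = 4184 ft.
Field X is higher by 10280 − 4184 = 6096 ft.

Field X by 6096 ft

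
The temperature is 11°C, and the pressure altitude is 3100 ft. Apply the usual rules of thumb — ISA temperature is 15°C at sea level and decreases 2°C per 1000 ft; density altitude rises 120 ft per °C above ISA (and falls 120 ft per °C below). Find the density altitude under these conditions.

3364 ft

ISA temperature at 3100 ft = 15 − 2 × (3100/1000) = 8.8°C.
ISA deviation = 11 − 8.8 = +2.2°C.
Density altitude = 3100 + 120 × (2.2) = 3100 + (+264) = 3364 ft.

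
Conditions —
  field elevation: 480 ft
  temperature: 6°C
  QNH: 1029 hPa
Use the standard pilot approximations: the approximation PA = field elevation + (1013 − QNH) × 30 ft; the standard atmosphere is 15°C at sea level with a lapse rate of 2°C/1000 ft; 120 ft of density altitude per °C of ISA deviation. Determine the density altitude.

-1080 ft

Pressure altitude = 480 + (1013 − 1029) × 30 = 480 + (-480) = 0 ft.
ISA temperature at 0 ft = 15 − 2 × (0/1000) = 15°C.
ISA deviation = 6 − 15 = -9°C.
Density altitude = 0 + 120 × (-9) = -1080 ft.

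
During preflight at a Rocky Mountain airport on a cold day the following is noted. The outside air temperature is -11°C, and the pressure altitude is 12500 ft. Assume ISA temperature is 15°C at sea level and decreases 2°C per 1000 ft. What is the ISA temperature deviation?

ISA-1°C

ISA temperature at 12500 ft = 15 − 2 × (12500/1000) = -10°C.
Deviation = OAT − ISA = -11 − (-10) = -1°C.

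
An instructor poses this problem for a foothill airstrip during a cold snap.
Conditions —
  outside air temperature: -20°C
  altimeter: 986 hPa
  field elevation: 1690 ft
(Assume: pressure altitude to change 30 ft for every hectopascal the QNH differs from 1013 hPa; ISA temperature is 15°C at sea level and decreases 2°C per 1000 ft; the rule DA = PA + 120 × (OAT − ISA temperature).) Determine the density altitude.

-1100 ft

Pressure altitude = 1690 + (1013 − 986) × 30 = 1690 + (+810) = 2500 ft.
ISA temperature at 2500 ft = 15 − 2 × (2500/1000) = 10°C.
ISA deviation = -20 − 10 = -30°C.
Density altitude = 2500 + 120 × (-30) = -1100 ft.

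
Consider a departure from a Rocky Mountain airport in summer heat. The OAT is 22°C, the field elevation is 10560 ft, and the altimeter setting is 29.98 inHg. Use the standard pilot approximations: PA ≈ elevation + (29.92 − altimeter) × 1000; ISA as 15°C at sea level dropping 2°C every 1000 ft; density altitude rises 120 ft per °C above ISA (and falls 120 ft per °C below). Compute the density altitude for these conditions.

13860 ft

Pressure altitude = 10560 + (29.92 − 29.98) × 1000 = 10560 + (-60) = 10500 ft.
ISA temperature at 10500 ft = 15 − 2 × (10500/1000) = -6°C.
ISA deviation = 22 − (-6) = +28°C.
Density altitude = 10500 + 120 × (28) = 13860 ft.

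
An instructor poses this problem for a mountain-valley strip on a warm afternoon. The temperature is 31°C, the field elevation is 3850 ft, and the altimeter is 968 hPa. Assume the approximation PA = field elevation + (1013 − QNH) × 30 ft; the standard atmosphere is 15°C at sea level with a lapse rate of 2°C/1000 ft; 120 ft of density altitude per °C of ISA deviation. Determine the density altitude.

8368 ft

Pressure altitude = 3850 + (1013 − 968) × 30 = 3850 + (+1350) = 5200 ft.
ISA temperature at 5200 ft = 15 − 2 × (5200/1000) = 4.6°C.
ISA deviation = 31 − 4.6 = +26.4°C.
Density altitude = 5200 + 120 × (26.4) = 8368 ft.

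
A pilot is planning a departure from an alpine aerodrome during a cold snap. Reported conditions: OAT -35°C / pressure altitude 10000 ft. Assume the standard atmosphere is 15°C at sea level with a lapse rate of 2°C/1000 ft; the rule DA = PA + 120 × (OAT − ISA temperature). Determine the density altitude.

6400 ft

ISA temperature at 10000 ft = 15 − 2 × (10000/1000) = -5°C.
ISA deviation = -35 − (-5) = -30°C.
Density altitude = 10000 + 120 × (-30) = 10000 + (-3600) = 6400 ft.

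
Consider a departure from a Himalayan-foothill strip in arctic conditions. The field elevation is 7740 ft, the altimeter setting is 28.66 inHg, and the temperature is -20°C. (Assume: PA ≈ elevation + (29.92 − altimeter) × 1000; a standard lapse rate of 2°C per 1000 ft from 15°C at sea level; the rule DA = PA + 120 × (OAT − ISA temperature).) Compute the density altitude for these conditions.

Pressure altitude = 7740 + (29.92 − 28.66) × 1000 = 7740 + (+1260) = 9000 ft.
ISA temperature at 9000 ft = 15 − 2 × (9000/1000) = -3°C.
ISA deviation = -20 − (-3) = -17°C.
Density altitude = 9000 + 120 × (-17) = 6960 ft.

6960 ft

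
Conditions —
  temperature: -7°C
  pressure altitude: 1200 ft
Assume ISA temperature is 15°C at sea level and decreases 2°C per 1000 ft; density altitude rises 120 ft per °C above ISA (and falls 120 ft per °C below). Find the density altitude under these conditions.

-1152 ft

ISA temperature at 1200 ft = 15 − 2 × (1200/1000) = 12.6°C.
ISA deviation = -7 − 12.6 = -19.6°C.
Density altitude = 1200 + 120 × (-19.6) = 1200 + (-2352) = -1152 ft.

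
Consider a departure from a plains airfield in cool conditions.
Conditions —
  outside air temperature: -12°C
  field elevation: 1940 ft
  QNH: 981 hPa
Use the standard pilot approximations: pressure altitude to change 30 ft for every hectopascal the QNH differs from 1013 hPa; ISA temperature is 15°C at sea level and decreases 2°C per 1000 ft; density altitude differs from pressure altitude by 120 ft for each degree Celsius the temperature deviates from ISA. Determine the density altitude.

356 ft

Pressure altitude = 1940 + (1013 − 981) × 30 = 1940 + (+960) = 2900 ft.
ISA temperature at 2900 ft = 15 − 2 × (2900/1000) = 9.2°C.
ISA deviation = -12 − 9.2 = -21.2°C.
Density altitude = 2900 + 120 × (-21.2) = 356 ft.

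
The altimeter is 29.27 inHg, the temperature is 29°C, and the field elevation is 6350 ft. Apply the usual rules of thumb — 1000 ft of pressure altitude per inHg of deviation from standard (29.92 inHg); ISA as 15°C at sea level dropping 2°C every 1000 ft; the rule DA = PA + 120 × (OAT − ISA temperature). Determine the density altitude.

10360 ft

Pressure altitude = 6350 + (29.92 − 29.27) × 1000 = 6350 + (+650) = 7000 ft.
ISA temperature at 7000 ft = 15 − 2 × (7000/1000) = 1°C.
ISA deviation = 29 − 1 = +28°C.
Density altitude = 7000 + 120 × (28) = 10360 ft.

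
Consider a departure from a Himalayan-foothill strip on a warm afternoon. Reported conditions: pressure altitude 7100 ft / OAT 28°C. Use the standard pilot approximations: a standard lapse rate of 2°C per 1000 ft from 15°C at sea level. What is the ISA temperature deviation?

ISA+27.2°C

ISA temperature at 7100 ft = 15 − 2 × (7100/1000) = 0.8°C.
Deviation = OAT − ISA = 28 − 0.8 = +27.2°C.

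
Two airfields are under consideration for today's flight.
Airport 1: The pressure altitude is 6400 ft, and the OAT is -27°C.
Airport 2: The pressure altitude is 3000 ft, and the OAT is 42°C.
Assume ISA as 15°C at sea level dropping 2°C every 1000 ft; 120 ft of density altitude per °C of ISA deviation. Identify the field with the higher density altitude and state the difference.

Airport 2 by 4064 ft

Airport 1: ISA temp = 2.2°C, deviation -29.2°C, DA = 6400 + 120 × (-29.2) = 2896 ft.
Airport 2: ISA temp = 9°C, deviation +33°C, DA = 3000 + 120 × 33 = 6960 ft.
Airport 2 is higher by 6960 − 2896 = 4064 ft.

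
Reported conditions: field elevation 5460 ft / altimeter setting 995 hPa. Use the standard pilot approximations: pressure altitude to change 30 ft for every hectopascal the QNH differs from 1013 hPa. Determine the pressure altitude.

Pressure correction = (1013 − 995) × 30 = +540 ft.
Pressure altitude = 5460 + (+540) = 6000 ft.

6000 ft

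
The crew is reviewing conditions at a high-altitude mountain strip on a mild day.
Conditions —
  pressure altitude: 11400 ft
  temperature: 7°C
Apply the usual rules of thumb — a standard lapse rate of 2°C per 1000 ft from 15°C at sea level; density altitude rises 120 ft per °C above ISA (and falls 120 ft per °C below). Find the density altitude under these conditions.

13176 ft

ISA temperature at 11400 ft = 15 − 2 × (11400/1000) = -7.8°C.
ISA deviation = 7 − (-7.8) = +14.8°C.
Density altitude = 11400 + 120 × (14.8) = 11400 + (+1776) = 13176 ft.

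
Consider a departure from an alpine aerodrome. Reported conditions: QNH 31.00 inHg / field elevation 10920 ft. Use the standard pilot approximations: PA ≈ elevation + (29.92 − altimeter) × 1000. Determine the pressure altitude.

9840 ft

Pressure correction = (29.92 − 31.00) × 1000 = -1080 ft.
Pressure altitude = 10920 + (-1080) = 9840 ft.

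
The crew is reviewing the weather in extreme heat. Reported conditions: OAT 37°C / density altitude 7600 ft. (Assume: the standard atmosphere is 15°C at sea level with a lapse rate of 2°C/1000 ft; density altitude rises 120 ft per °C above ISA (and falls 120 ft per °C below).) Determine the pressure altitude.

4000 ft

DA = PA + 120 × (OAT − (15 − 2·PA/1000)) = PA + 120·OAT − 1800 + 0.24·PA = 1.24·PA + 120·OAT − 1800.
So 1.24·PA = 7600 − 120 × 37 + 1800 = 4960.
PA = 4960 / 1.24 = 4000 ft.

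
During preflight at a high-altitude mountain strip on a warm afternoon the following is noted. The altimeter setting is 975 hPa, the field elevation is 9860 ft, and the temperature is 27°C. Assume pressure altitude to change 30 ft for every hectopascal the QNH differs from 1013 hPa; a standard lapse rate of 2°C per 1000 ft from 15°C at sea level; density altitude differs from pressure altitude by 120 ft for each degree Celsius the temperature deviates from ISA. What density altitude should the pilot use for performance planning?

15080 ft

Pressure altitude = 9860 + (1013 − 975) × 30 = 9860 + (+1140) = 11000 ft.
ISA temperature at 11000 ft = 15 − 2 × (11000/1000) = -7°C.
ISA deviation = 27 − (-7) = +34°C.
Density altitude = 11000 + 120 × (34) = 15080 ft.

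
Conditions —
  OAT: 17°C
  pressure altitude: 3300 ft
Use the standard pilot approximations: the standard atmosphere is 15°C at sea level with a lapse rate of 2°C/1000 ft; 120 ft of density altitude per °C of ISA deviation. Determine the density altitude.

ISA temperature at 3300 ft = 15 − 2 × (3300/1000) = 8.4°C.
ISA deviation = 17 − 8.4 = +8.6°C.
Density altitude = 3300 + 120 × (8.6) = 3300 + (+1032) = 4332 ft.

4332 ft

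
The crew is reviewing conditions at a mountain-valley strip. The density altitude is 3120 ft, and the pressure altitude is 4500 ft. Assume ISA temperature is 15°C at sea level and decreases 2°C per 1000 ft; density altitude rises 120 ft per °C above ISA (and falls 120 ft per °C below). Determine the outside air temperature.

Density altitude − pressure altitude = 3120 − 4500 = -1380 ft.
At 120 ft/°C that is an ISA deviation of -1380/120 = -11.5°C.
ISA temperature at 4500 ft = 15 − 2 × (4500/1000) = 6°C.
OAT = ISA + deviation = 6 + (-11.5) = -5.5°C.

-5.5°C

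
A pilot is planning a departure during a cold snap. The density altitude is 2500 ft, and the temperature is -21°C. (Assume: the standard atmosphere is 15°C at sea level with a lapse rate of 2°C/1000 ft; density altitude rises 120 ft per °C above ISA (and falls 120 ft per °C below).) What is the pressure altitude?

DA = PA + 120 × (OAT − (15 − 2·PA/1000)) = PA + 120·OAT − 1800 + 0.24·PA = 1.24·PA + 120·OAT − 1800.
So 1.24·PA = 2500 − 120 × (-21) + 1800 = 6820.
PA = 6820 / 1.24 = 5500 ft.

5500 ft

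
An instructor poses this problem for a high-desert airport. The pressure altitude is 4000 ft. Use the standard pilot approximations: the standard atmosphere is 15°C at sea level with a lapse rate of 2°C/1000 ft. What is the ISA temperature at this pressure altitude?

7°C

ISA temperature = 15 − 2 × (4000/1000) = 15 − 8 = 7°C.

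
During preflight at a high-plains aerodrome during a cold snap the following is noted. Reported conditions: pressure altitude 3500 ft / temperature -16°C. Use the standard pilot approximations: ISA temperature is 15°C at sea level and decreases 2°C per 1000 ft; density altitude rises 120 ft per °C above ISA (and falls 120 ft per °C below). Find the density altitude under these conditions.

620 ft

ISA temperature at 3500 ft = 15 − 2 × (3500/1000) = 8°C.
ISA deviation = -16 − 8 = -24°C.
Density altitude = 3500 + 120 × (-24) = 3500 + (-2880) = 620 ft.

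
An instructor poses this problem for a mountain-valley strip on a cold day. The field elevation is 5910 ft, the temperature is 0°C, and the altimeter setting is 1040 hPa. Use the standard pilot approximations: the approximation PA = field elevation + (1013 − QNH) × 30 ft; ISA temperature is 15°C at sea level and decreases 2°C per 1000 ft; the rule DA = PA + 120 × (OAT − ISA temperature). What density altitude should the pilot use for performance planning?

4524 ft

Pressure altitude = 5910 + (1013 − 1040) × 30 = 5910 + (-810) = 5100 ft.
ISA temperature at 5100 ft = 15 − 2 × (5100/1000) = 4.8°C.
ISA deviation = 0 − 4.8 = -4.8°C.
Density altitude = 5100 + 120 × (-4.8) = 4524 ft.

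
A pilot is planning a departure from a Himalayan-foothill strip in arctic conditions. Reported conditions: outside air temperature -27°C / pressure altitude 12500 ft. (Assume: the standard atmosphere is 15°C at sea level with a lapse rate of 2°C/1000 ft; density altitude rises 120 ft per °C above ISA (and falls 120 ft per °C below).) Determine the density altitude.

ISA temperature at 12500 ft = 15 − 2 × (12500/1000) = -10°C.
ISA deviation = -27 − (-10) = -17°C.
Density altitude = 12500 + 120 × (-17) = 12500 + (-2040) = 10460 ft.

10460 ft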